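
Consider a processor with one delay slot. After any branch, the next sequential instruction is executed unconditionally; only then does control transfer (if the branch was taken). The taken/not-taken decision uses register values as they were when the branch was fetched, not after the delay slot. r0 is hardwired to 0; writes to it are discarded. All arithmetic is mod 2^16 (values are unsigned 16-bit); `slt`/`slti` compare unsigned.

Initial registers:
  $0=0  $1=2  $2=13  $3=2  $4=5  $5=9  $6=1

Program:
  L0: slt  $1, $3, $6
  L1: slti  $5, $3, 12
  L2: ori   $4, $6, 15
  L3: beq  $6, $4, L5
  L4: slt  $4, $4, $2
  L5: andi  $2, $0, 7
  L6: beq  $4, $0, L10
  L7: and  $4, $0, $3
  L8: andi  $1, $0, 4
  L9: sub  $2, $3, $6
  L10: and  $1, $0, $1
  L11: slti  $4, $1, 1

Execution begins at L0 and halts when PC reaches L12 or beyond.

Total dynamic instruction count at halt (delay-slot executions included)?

10

  step pc=0: slt  $1, $3, $6  regs=(0,0,13,2,5,9,1)
  step pc=1: slti  $5, $3, 12  regs=(0,0,13,2,5,1,1)
  step pc=2: ori   $4, $6, 15  regs=(0,0,13,2,15,1,1)
  step pc=3: beq  $6, $4, L5  cond=F  regs=(0,0,13,2,15,1,1)
  step pc=4: slt  $4, $4, $2  regs=(0,0,13,2,0,1,1)
  step pc=5: andi  $2, $0, 7  regs=(0,0,0,2,0,1,1)
  step pc=6: beq  $4, $0, L10  cond=T  regs=(0,0,0,2,0,1,1)
  step pc=7: and  $4, $0, $3  regs=(0,0,0,2,0,1,1)
  step pc=10: and  $1, $0, $1  regs=(0,0,0,2,0,1,1)
  step pc=11: slti  $4, $1, 1  regs=(0,0,0,2,1,1,1)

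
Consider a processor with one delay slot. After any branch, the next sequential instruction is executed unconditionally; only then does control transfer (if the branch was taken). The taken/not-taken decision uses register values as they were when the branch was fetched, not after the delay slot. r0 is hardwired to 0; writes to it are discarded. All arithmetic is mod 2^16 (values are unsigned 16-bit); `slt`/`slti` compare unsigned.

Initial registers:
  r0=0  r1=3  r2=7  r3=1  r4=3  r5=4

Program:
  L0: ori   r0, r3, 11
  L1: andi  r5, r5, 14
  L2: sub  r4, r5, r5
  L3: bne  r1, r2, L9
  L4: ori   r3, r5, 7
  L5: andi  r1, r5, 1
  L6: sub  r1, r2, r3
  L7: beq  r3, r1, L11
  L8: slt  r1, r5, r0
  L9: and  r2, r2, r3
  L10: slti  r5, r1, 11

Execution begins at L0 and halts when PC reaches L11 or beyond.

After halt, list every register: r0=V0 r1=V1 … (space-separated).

PC=0  ori   r0, r3, 11       | r0=0 r1=3 r2=7 r3=1 r4=3 r5=4
PC=1  andi  r5, r5, 14       | r0=0 r1=3 r2=7 r3=1 r4=3 r5=4
PC=2  sub  r4, r5, r5        | r0=0 r1=3 r2=7 r3=1 r4=0 r5=4
PC=3  bne  r1, r2, L9        | r0=0 r1=3 r2=7 r3=1 r4=0 r5=4  [TAKEN]
PC=4  ori   r3, r5, 7        | r0=0 r1=3 r2=7 r3=7 r4=0 r5=4
PC=9  and  r2, r2, r3        | r0=0 r1=3 r2=7 r3=7 r4=0 r5=4
PC=10 slti  r5, r1, 11       | r0=0 r1=3 r2=7 r3=7 r4=0 r5=1

r0=0 r1=3 r2=7 r3=7 r4=0 r5=1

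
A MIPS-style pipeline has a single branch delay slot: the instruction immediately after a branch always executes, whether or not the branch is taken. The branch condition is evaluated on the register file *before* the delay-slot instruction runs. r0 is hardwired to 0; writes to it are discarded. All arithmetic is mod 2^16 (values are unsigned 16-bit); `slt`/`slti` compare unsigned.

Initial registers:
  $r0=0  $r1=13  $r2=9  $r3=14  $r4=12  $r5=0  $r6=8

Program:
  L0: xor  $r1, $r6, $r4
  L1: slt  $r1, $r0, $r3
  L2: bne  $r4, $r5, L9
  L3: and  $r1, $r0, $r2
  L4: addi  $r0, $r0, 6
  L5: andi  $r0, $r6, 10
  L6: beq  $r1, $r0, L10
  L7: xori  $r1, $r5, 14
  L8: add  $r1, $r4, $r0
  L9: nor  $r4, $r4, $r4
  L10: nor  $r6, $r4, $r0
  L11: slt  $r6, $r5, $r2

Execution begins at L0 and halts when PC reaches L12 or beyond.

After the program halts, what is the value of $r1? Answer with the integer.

0

[0] xor  $r1, $r6, $r4  →  {$r0:0, $r1:4, $r2:9, $r3:14, $r4:12, $r5:0, $r6:8}
[1] slt  $r1, $r0, $r3  →  {$r0:0, $r1:1, $r2:9, $r3:14, $r4:12, $r5:0, $r6:8}
[2] bne  $r4, $r5, L9  →  {$r0:0, $r1:1, $r2:9, $r3:14, $r4:12, $r5:0, $r6:8}  ⟨branch taken⟩
[3] and  $r1, $r0, $r2  →  {$r0:0, $r1:0, $r2:9, $r3:14, $r4:12, $r5:0, $r6:8}
[9] nor  $r4, $r4, $r4  →  {$r0:0, $r1:0, $r2:9, $r3:14, $r4:65523, $r5:0, $r6:8}
[10] nor  $r6, $r4, $r0  →  {$r0:0, $r1:0, $r2:9, $r3:14, $r4:65523, $r5:0, $r6:12}
[11] slt  $r6, $r5, $r2  →  {$r0:0, $r1:0, $r2:9, $r3:14, $r4:65523, $r5:0, $r6:1}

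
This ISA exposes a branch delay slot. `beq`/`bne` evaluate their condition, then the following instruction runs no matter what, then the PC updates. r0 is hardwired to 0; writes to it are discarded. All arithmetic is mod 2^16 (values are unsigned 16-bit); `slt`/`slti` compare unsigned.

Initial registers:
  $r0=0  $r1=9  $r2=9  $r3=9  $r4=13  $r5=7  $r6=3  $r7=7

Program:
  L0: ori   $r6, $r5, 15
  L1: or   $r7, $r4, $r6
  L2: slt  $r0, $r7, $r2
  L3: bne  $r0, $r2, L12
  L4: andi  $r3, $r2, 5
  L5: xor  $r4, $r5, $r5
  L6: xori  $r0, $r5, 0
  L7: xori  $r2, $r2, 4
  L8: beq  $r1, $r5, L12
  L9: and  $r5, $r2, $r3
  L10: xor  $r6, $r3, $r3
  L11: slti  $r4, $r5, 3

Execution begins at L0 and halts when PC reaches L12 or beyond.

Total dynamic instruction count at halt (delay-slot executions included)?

5

PC=0  ori   $r6, $r5, 15     | $r0=0 $r1=9 $r2=9 $r3=9 $r4=13 $r5=7 $r6=15 $r7=7
PC=1  or   $r7, $r4, $r6     | $r0=0 $r1=9 $r2=9 $r3=9 $r4=13 $r5=7 $r6=15 $r7=15
PC=2  slt  $r0, $r7, $r2     | $r0=0 $r1=9 $r2=9 $r3=9 $r4=13 $r5=7 $r6=15 $r7=15
PC=3  bne  $r0, $r2, L12     | $r0=0 $r1=9 $r2=9 $r3=9 $r4=13 $r5=7 $r6=15 $r7=15  [TAKEN]
PC=4  andi  $r3, $r2, 5      | $r0=0 $r1=9 $r2=9 $r3=1 $r4=13 $r5=7 $r6=15 $r7=15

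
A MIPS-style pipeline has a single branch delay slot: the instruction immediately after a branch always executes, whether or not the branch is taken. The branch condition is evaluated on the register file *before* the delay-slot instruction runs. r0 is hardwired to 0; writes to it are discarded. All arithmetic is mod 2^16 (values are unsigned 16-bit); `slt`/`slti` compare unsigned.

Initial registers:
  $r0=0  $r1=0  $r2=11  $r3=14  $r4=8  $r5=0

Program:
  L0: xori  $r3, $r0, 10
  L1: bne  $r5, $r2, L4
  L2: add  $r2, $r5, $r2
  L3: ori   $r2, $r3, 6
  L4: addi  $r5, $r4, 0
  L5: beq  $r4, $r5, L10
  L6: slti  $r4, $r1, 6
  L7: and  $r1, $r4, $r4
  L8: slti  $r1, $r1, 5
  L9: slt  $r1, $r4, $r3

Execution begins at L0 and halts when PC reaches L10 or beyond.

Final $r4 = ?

PC=0  xori  $r3, $r0, 10     | $r0=0 $r1=0 $r2=11 $r3=10 $r4=8 $r5=0
PC=1  bne  $r5, $r2, L4      | $r0=0 $r1=0 $r2=11 $r3=10 $r4=8 $r5=0  [TAKEN]
PC=2  add  $r2, $r5, $r2     | $r0=0 $r1=0 $r2=11 $r3=10 $r4=8 $r5=0
PC=4  addi  $r5, $r4, 0      | $r0=0 $r1=0 $r2=11 $r3=10 $r4=8 $r5=8
PC=5  beq  $r4, $r5, L10     | $r0=0 $r1=0 $r2=11 $r3=10 $r4=8 $r5=8  [TAKEN]
PC=6  slti  $r4, $r1, 6      | $r0=0 $r1=0 $r2=11 $r3=10 $r4=1 $r5=8

1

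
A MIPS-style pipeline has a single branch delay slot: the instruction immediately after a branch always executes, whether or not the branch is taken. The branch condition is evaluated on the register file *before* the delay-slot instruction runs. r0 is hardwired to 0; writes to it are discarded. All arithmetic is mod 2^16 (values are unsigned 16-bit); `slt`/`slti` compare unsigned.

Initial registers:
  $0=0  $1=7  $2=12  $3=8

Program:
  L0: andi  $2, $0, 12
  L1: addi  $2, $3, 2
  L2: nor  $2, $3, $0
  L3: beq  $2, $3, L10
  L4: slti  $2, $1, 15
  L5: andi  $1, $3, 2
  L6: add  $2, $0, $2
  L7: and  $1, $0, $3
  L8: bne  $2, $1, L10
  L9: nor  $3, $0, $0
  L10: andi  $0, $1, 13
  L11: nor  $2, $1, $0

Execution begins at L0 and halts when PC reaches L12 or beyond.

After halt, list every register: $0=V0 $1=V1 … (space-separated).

$0=0 $1=0 $2=65535 $3=65535

  step pc=0: andi  $2, $0, 12  regs=(0,7,0,8)
  step pc=1: addi  $2, $3, 2  regs=(0,7,10,8)
  step pc=2: nor  $2, $3, $0  regs=(0,7,65527,8)
  step pc=3: beq  $2, $3, L10  cond=F  regs=(0,7,65527,8)
  step pc=4: slti  $2, $1, 15  regs=(0,7,1,8)
  step pc=5: andi  $1, $3, 2  regs=(0,0,1,8)
  step pc=6: add  $2, $0, $2  regs=(0,0,1,8)
  step pc=7: and  $1, $0, $3  regs=(0,0,1,8)
  step pc=8: bne  $2, $1, L10  cond=T  regs=(0,0,1,8)
  step pc=9: nor  $3, $0, $0  regs=(0,0,1,65535)
  step pc=10: andi  $0, $1, 13  regs=(0,0,1,65535)
  step pc=11: nor  $2, $1, $0  regs=(0,0,65535,65535)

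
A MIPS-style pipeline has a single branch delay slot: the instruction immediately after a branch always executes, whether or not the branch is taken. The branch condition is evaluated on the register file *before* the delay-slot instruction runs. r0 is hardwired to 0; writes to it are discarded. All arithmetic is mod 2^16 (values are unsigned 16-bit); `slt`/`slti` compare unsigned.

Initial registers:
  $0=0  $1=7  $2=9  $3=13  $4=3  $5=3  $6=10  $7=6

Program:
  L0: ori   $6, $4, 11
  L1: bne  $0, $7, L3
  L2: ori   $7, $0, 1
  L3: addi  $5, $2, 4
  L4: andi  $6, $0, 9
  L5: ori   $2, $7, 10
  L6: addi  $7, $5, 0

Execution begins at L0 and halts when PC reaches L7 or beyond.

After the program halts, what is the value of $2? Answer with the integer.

#0 ori   $6, $4, 11 ; 0/7/9/13/3/3/11/6
#1 bne  $0, $7, L3 ; 0/7/9/13/3/3/11/6 ; →target
#2 ori   $7, $0, 1 ; 0/7/9/13/3/3/11/1
#3 addi  $5, $2, 4 ; 0/7/9/13/3/13/11/1
#4 andi  $6, $0, 9 ; 0/7/9/13/3/13/0/1
#5 ori   $2, $7, 10 ; 0/7/11/13/3/13/0/1
#6 addi  $7, $5, 0 ; 0/7/11/13/3/13/0/13

11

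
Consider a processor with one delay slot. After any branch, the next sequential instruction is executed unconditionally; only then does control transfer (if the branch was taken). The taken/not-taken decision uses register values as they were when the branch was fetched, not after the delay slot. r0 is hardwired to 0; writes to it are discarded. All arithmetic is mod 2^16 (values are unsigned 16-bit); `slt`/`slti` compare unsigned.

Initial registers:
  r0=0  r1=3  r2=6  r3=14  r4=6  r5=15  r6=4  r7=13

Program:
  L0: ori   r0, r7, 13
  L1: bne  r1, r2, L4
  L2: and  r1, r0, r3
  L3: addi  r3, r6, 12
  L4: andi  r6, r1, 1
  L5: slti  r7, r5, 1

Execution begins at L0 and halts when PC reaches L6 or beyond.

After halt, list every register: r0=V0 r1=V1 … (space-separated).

r0=0 r1=0 r2=6 r3=14 r4=6 r5=15 r6=0 r7=0

  step pc=0: ori   r0, r7, 13  regs=(0,3,6,14,6,15,4,13)
  step pc=1: bne  r1, r2, L4  cond=T  regs=(0,3,6,14,6,15,4,13)
  step pc=2: and  r1, r0, r3  regs=(0,0,6,14,6,15,4,13)
  step pc=4: andi  r6, r1, 1  regs=(0,0,6,14,6,15,0,13)
  step pc=5: slti  r7, r5, 1  regs=(0,0,6,14,6,15,0,0)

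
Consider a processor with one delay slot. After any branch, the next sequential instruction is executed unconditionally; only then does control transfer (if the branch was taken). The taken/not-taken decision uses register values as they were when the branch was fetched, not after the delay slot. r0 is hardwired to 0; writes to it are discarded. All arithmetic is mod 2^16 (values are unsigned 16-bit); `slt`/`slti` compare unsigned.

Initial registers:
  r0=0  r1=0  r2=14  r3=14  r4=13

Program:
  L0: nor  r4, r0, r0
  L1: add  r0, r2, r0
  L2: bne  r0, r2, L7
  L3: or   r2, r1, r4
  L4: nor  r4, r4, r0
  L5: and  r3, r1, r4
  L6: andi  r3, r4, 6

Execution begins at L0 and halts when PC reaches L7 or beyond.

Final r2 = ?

PC=0  nor  r4, r0, r0        | r0=0 r1=0 r2=14 r3=14 r4=65535
PC=1  add  r0, r2, r0        | r0=0 r1=0 r2=14 r3=14 r4=65535
PC=2  bne  r0, r2, L7        | r0=0 r1=0 r2=14 r3=14 r4=65535  [TAKEN]
PC=3  or   r2, r1, r4        | r0=0 r1=0 r2=65535 r3=14 r4=65535

65535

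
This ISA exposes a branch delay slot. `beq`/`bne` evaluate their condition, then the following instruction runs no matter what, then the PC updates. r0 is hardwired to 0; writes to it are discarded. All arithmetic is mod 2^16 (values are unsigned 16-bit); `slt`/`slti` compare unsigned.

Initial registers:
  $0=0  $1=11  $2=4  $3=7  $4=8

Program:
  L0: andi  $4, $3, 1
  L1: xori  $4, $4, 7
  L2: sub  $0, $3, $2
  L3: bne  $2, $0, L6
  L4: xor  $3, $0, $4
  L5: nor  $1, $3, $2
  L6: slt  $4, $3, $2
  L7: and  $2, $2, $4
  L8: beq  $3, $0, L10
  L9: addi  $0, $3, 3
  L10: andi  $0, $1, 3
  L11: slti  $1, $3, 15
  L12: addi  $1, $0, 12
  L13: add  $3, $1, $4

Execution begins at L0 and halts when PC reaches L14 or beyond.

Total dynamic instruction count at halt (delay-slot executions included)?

13

[0] andi  $4, $3, 1  →  {$0:0, $1:11, $2:4, $3:7, $4:1}
[1] xori  $4, $4, 7  →  {$0:0, $1:11, $2:4, $3:7, $4:6}
[2] sub  $0, $3, $2  →  {$0:0, $1:11, $2:4, $3:7, $4:6}
[3] bne  $2, $0, L6  →  {$0:0, $1:11, $2:4, $3:7, $4:6}  ⟨branch taken⟩
[4] xor  $3, $0, $4  →  {$0:0, $1:11, $2:4, $3:6, $4:6}
[6] slt  $4, $3, $2  →  {$0:0, $1:11, $2:4, $3:6, $4:0}
[7] and  $2, $2, $4  →  {$0:0, $1:11, $2:0, $3:6, $4:0}
[8] beq  $3, $0, L10  →  {$0:0, $1:11, $2:0, $3:6, $4:0}  ⟨branch fallthrough⟩
[9] addi  $0, $3, 3  →  {$0:0, $1:11, $2:0, $3:6, $4:0}
[10] andi  $0, $1, 3  →  {$0:0, $1:11, $2:0, $3:6, $4:0}
[11] slti  $1, $3, 15  →  {$0:0, $1:1, $2:0, $3:6, $4:0}
[12] addi  $1, $0, 12  →  {$0:0, $1:12, $2:0, $3:6, $4:0}
[13] add  $3, $1, $4  →  {$0:0, $1:12, $2:0, $3:12, $4:0}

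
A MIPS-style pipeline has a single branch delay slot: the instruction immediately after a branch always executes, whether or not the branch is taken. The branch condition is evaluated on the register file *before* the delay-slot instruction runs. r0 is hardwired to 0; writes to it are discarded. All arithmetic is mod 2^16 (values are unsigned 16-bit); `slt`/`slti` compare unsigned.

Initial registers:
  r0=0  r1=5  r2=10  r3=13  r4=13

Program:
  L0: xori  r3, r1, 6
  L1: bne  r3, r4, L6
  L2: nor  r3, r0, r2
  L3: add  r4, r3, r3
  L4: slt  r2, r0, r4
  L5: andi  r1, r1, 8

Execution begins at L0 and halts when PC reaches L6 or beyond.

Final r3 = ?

65525

PC=0  xori  r3, r1, 6        | r0=0 r1=5 r2=10 r3=3 r4=13
PC=1  bne  r3, r4, L6        | r0=0 r1=5 r2=10 r3=3 r4=13  [TAKEN]
PC=2  nor  r3, r0, r2        | r0=0 r1=5 r2=10 r3=65525 r4=13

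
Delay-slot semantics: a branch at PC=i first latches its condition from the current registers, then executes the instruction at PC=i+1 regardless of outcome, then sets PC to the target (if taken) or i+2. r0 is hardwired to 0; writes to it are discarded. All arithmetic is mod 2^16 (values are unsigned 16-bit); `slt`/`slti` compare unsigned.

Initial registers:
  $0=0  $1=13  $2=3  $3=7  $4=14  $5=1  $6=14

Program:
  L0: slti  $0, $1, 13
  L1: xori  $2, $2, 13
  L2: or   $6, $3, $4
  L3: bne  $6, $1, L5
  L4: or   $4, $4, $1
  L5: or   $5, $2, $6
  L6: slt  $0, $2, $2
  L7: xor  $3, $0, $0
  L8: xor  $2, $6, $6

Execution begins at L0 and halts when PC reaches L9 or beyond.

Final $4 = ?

PC=0  slti  $0, $1, 13       | $0=0 $1=13 $2=3 $3=7 $4=14 $5=1 $6=14
PC=1  xori  $2, $2, 13       | $0=0 $1=13 $2=14 $3=7 $4=14 $5=1 $6=14
PC=2  or   $6, $3, $4        | $0=0 $1=13 $2=14 $3=7 $4=14 $5=1 $6=15
PC=3  bne  $6, $1, L5        | $0=0 $1=13 $2=14 $3=7 $4=14 $5=1 $6=15  [TAKEN]
PC=4  or   $4, $4, $1        | $0=0 $1=13 $2=14 $3=7 $4=15 $5=1 $6=15
PC=5  or   $5, $2, $6        | $0=0 $1=13 $2=14 $3=7 $4=15 $5=15 $6=15
PC=6  slt  $0, $2, $2        | $0=0 $1=13 $2=14 $3=7 $4=15 $5=15 $6=15
PC=7  xor  $3, $0, $0        | $0=0 $1=13 $2=14 $3=0 $4=15 $5=15 $6=15
PC=8  xor  $2, $6, $6        | $0=0 $1=13 $2=0 $3=0 $4=15 $5=15 $6=15

15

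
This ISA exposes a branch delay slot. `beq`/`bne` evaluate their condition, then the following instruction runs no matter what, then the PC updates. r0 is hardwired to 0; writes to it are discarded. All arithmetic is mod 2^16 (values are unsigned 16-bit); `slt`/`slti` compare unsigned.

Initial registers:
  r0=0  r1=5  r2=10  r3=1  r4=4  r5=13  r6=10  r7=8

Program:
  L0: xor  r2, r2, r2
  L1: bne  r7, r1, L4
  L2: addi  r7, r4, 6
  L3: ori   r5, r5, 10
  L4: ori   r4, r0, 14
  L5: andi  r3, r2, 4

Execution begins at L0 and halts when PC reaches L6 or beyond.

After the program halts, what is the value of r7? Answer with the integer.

#0 xor  r2, r2, r2 ; 0/5/0/1/4/13/10/8
#1 bne  r7, r1, L4 ; 0/5/0/1/4/13/10/8 ; →target
#2 addi  r7, r4, 6 ; 0/5/0/1/4/13/10/10
#4 ori   r4, r0, 14 ; 0/5/0/1/14/13/10/10
#5 andi  r3, r2, 4 ; 0/5/0/0/14/13/10/10

10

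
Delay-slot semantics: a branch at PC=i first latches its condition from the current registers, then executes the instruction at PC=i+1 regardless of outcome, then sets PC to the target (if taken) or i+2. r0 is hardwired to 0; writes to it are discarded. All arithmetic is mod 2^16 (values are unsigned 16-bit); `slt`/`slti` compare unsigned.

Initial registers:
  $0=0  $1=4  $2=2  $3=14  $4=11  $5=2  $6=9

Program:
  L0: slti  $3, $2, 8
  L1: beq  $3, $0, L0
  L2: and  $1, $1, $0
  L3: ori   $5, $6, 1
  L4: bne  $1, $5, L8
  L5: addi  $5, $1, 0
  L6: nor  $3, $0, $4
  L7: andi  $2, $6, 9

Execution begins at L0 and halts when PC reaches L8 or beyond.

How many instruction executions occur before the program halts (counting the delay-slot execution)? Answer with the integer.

  step pc=0: slti  $3, $2, 8  regs=(0,4,2,1,11,2,9)
  step pc=1: beq  $3, $0, L0  cond=F  regs=(0,4,2,1,11,2,9)
  step pc=2: and  $1, $1, $0  regs=(0,0,2,1,11,2,9)
  step pc=3: ori   $5, $6, 1  regs=(0,0,2,1,11,9,9)
  step pc=4: bne  $1, $5, L8  cond=T  regs=(0,0,2,1,11,9,9)
  step pc=5: addi  $5, $1, 0  regs=(0,0,2,1,11,0,9)

6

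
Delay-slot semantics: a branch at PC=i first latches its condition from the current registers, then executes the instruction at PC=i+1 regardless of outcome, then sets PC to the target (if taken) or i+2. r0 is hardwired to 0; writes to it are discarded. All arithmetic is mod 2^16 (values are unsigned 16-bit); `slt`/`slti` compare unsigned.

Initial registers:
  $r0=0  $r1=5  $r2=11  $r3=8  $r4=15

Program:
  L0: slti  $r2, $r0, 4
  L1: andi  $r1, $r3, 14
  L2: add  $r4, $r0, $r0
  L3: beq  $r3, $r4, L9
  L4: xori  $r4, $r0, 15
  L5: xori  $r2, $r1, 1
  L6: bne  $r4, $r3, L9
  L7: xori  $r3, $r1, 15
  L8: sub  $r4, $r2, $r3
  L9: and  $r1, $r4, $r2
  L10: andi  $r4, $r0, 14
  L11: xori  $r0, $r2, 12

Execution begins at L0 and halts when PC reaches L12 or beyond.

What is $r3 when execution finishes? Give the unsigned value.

7

[0] slti  $r2, $r0, 4  →  {$r0:0, $r1:5, $r2:1, $r3:8, $r4:15}
[1] andi  $r1, $r3, 14  →  {$r0:0, $r1:8, $r2:1, $r3:8, $r4:15}
[2] add  $r4, $r0, $r0  →  {$r0:0, $r1:8, $r2:1, $r3:8, $r4:0}
[3] beq  $r3, $r4, L9  →  {$r0:0, $r1:8, $r2:1, $r3:8, $r4:0}  ⟨branch fallthrough⟩
[4] xori  $r4, $r0, 15  →  {$r0:0, $r1:8, $r2:1, $r3:8, $r4:15}
[5] xori  $r2, $r1, 1  →  {$r0:0, $r1:8, $r2:9, $r3:8, $r4:15}
[6] bne  $r4, $r3, L9  →  {$r0:0, $r1:8, $r2:9, $r3:8, $r4:15}  ⟨branch taken⟩
[7] xori  $r3, $r1, 15  →  {$r0:0, $r1:8, $r2:9, $r3:7, $r4:15}
[9] and  $r1, $r4, $r2  →  {$r0:0, $r1:9, $r2:9, $r3:7, $r4:15}
[10] andi  $r4, $r0, 14  →  {$r0:0, $r1:9, $r2:9, $r3:7, $r4:0}
[11] xori  $r0, $r2, 12  →  {$r0:0, $r1:9, $r2:9, $r3:7, $r4:0}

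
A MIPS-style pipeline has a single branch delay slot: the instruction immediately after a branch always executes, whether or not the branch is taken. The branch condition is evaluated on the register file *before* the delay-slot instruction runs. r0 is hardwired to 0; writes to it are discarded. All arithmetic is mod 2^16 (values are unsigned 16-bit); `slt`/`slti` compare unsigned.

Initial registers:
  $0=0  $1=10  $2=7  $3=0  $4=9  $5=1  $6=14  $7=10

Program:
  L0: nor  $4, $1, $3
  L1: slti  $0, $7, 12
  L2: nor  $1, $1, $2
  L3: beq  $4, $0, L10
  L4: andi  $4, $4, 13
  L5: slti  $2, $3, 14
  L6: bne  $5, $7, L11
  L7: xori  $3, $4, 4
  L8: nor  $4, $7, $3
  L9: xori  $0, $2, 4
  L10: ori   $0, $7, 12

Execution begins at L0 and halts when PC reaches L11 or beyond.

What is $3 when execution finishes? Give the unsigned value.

PC=0  nor  $4, $1, $3        | $0=0 $1=10 $2=7 $3=0 $4=65525 $5=1 $6=14 $7=10
PC=1  slti  $0, $7, 12       | $0=0 $1=10 $2=7 $3=0 $4=65525 $5=1 $6=14 $7=10
PC=2  nor  $1, $1, $2        | $0=0 $1=65520 $2=7 $3=0 $4=65525 $5=1 $6=14 $7=10
PC=3  beq  $4, $0, L10       | $0=0 $1=65520 $2=7 $3=0 $4=65525 $5=1 $6=14 $7=10  [not taken]
PC=4  andi  $4, $4, 13       | $0=0 $1=65520 $2=7 $3=0 $4=5 $5=1 $6=14 $7=10
PC=5  slti  $2, $3, 14       | $0=0 $1=65520 $2=1 $3=0 $4=5 $5=1 $6=14 $7=10
PC=6  bne  $5, $7, L11       | $0=0 $1=65520 $2=1 $3=0 $4=5 $5=1 $6=14 $7=10  [TAKEN]
PC=7  xori  $3, $4, 4        | $0=0 $1=65520 $2=1 $3=1 $4=5 $5=1 $6=14 $7=10

1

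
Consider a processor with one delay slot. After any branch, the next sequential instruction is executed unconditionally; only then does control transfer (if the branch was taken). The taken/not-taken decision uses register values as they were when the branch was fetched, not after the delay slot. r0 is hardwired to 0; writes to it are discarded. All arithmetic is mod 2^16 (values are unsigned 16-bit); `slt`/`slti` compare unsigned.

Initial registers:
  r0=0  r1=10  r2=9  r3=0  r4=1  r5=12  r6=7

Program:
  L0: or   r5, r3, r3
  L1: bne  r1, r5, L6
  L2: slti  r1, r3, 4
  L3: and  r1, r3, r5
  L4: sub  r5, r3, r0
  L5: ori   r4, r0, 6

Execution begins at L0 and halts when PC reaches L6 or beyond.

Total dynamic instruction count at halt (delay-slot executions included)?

3

  step pc=0: or   r5, r3, r3  regs=(0,10,9,0,1,0,7)
  step pc=1: bne  r1, r5, L6  cond=T  regs=(0,10,9,0,1,0,7)
  step pc=2: slti  r1, r3, 4  regs=(0,1,9,0,1,0,7)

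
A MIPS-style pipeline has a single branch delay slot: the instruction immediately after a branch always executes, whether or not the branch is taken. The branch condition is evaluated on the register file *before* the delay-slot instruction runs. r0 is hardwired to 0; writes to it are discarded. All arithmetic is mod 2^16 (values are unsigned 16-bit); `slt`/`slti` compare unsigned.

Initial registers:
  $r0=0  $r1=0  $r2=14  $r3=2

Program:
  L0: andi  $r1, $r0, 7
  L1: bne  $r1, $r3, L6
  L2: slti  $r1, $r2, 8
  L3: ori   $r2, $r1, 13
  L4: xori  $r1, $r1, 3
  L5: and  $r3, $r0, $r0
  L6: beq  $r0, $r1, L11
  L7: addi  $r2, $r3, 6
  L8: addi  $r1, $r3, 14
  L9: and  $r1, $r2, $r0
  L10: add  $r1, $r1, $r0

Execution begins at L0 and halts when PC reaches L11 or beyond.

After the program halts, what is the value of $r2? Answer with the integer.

8

PC=0  andi  $r1, $r0, 7      | $r0=0 $r1=0 $r2=14 $r3=2
PC=1  bne  $r1, $r3, L6      | $r0=0 $r1=0 $r2=14 $r3=2  [TAKEN]
PC=2  slti  $r1, $r2, 8      | $r0=0 $r1=0 $r2=14 $r3=2
PC=6  beq  $r0, $r1, L11     | $r0=0 $r1=0 $r2=14 $r3=2  [TAKEN]
PC=7  addi  $r2, $r3, 6      | $r0=0 $r1=0 $r2=8 $r3=2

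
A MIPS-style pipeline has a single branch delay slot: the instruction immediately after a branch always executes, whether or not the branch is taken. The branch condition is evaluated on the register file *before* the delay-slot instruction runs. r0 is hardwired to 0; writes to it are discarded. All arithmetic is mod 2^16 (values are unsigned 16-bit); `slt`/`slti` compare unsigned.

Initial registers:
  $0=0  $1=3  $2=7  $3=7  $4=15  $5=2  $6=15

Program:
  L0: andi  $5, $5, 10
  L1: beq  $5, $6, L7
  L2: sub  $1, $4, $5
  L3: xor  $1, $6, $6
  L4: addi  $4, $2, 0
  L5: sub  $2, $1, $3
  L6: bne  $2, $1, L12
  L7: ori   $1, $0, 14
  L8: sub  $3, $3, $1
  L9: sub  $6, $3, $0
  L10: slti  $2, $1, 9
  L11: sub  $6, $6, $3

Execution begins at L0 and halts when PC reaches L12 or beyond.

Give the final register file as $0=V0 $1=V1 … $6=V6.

$0=0 $1=14 $2=65529 $3=7 $4=7 $5=2 $6=15

[0] andi  $5, $5, 10  →  {$0:0, $1:3, $2:7, $3:7, $4:15, $5:2, $6:15}
[1] beq  $5, $6, L7  →  {$0:0, $1:3, $2:7, $3:7, $4:15, $5:2, $6:15}  ⟨branch fallthrough⟩
[2] sub  $1, $4, $5  →  {$0:0, $1:13, $2:7, $3:7, $4:15, $5:2, $6:15}
[3] xor  $1, $6, $6  →  {$0:0, $1:0, $2:7, $3:7, $4:15, $5:2, $6:15}
[4] addi  $4, $2, 0  →  {$0:0, $1:0, $2:7, $3:7, $4:7, $5:2, $6:15}
[5] sub  $2, $1, $3  →  {$0:0, $1:0, $2:65529, $3:7, $4:7, $5:2, $6:15}
[6] bne  $2, $1, L12  →  {$0:0, $1:0, $2:65529, $3:7, $4:7, $5:2, $6:15}  ⟨branch taken⟩
[7] ori   $1, $0, 14  →  {$0:0, $1:14, $2:65529, $3:7, $4:7, $5:2, $6:15}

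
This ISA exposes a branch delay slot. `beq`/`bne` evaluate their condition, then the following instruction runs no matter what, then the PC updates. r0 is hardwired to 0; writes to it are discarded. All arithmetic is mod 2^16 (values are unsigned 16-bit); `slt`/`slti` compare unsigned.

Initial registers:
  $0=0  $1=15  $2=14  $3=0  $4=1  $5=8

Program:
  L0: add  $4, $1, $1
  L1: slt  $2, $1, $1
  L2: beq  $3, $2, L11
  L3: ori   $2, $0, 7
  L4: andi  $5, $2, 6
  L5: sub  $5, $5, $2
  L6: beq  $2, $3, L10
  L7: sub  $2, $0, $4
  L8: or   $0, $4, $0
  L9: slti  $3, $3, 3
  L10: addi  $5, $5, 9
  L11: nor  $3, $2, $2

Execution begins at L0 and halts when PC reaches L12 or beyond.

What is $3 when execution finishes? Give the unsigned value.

PC=0  add  $4, $1, $1        | $0=0 $1=15 $2=14 $3=0 $4=30 $5=8
PC=1  slt  $2, $1, $1        | $0=0 $1=15 $2=0 $3=0 $4=30 $5=8
PC=2  beq  $3, $2, L11       | $0=0 $1=15 $2=0 $3=0 $4=30 $5=8  [TAKEN]
PC=3  ori   $2, $0, 7        | $0=0 $1=15 $2=7 $3=0 $4=30 $5=8
PC=11 nor  $3, $2, $2        | $0=0 $1=15 $2=7 $3=65528 $4=30 $5=8

65528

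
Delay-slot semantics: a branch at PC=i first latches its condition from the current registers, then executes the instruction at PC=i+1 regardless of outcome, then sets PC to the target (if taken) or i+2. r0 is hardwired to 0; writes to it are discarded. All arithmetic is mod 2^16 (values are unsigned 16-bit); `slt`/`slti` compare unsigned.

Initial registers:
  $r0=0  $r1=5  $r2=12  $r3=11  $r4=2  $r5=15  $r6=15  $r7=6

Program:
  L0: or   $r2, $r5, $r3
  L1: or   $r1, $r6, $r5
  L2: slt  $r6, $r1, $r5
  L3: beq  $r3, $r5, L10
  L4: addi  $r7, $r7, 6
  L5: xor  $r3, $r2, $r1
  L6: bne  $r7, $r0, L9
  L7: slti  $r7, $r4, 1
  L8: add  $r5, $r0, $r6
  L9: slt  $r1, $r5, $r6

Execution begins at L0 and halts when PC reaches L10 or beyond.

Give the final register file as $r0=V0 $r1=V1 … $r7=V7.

$r0=0 $r1=0 $r2=15 $r3=0 $r4=2 $r5=15 $r6=0 $r7=0

  step pc=0: or   $r2, $r5, $r3  regs=(0,5,15,11,2,15,15,6)
  step pc=1: or   $r1, $r6, $r5  regs=(0,15,15,11,2,15,15,6)
  step pc=2: slt  $r6, $r1, $r5  regs=(0,15,15,11,2,15,0,6)
  step pc=3: beq  $r3, $r5, L10  cond=F  regs=(0,15,15,11,2,15,0,6)
  step pc=4: addi  $r7, $r7, 6  regs=(0,15,15,11,2,15,0,12)
  step pc=5: xor  $r3, $r2, $r1  regs=(0,15,15,0,2,15,0,12)
  step pc=6: bne  $r7, $r0, L9  cond=T  regs=(0,15,15,0,2,15,0,12)
  step pc=7: slti  $r7, $r4, 1  regs=(0,15,15,0,2,15,0,0)
  step pc=9: slt  $r1, $r5, $r6  regs=(0,0,15,0,2,15,0,0)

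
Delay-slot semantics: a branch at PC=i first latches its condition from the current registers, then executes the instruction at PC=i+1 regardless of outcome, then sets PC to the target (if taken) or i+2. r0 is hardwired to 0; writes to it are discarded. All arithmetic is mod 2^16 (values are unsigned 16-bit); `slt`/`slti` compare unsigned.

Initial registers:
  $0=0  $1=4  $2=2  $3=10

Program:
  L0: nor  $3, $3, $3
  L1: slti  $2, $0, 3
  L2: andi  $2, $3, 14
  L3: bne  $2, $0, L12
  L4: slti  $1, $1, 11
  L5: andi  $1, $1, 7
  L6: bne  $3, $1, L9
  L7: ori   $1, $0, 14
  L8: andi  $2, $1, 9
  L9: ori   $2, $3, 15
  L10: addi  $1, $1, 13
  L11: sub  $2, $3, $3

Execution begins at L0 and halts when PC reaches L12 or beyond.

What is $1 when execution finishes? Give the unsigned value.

  step pc=0: nor  $3, $3, $3  regs=(0,4,2,65525)
  step pc=1: slti  $2, $0, 3  regs=(0,4,1,65525)
  step pc=2: andi  $2, $3, 14  regs=(0,4,4,65525)
  step pc=3: bne  $2, $0, L12  cond=T  regs=(0,4,4,65525)
  step pc=4: slti  $1, $1, 11  regs=(0,1,4,65525)

1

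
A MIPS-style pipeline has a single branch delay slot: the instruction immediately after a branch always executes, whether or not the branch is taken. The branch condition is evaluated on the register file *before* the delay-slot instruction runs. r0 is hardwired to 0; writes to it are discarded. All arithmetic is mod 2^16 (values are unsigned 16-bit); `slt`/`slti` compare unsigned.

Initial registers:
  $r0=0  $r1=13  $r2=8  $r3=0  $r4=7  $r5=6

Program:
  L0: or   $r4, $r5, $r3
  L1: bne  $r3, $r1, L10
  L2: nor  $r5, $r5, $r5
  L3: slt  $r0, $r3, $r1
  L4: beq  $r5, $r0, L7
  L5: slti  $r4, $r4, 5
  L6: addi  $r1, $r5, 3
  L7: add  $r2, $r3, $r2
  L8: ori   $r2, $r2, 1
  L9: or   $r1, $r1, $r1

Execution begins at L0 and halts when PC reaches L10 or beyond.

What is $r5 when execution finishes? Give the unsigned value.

65529

[0] or   $r4, $r5, $r3  →  {$r0:0, $r1:13, $r2:8, $r3:0, $r4:6, $r5:6}
[1] bne  $r3, $r1, L10  →  {$r0:0, $r1:13, $r2:8, $r3:0, $r4:6, $r5:6}  ⟨branch taken⟩
[2] nor  $r5, $r5, $r5  →  {$r0:0, $r1:13, $r2:8, $r3:0, $r4:6, $r5:65529}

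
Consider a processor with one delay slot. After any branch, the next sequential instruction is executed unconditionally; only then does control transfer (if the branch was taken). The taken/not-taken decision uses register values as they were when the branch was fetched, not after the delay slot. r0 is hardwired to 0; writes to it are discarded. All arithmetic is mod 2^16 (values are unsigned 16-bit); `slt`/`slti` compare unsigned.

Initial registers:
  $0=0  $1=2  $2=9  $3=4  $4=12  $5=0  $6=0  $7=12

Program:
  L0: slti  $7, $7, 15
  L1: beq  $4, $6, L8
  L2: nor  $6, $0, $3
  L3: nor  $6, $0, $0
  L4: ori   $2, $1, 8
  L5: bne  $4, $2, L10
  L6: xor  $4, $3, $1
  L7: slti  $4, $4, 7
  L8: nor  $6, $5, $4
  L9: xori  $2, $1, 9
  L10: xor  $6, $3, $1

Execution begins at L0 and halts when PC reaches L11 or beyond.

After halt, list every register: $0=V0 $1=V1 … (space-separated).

$0=0 $1=2 $2=10 $3=4 $4=6 $5=0 $6=6 $7=1

[0] slti  $7, $7, 15  →  {$0:0, $1:2, $2:9, $3:4, $4:12, $5:0, $6:0, $7:1}
[1] beq  $4, $6, L8  →  {$0:0, $1:2, $2:9, $3:4, $4:12, $5:0, $6:0, $7:1}  ⟨branch fallthrough⟩
[2] nor  $6, $0, $3  →  {$0:0, $1:2, $2:9, $3:4, $4:12, $5:0, $6:65531, $7:1}
[3] nor  $6, $0, $0  →  {$0:0, $1:2, $2:9, $3:4, $4:12, $5:0, $6:65535, $7:1}
[4] ori   $2, $1, 8  →  {$0:0, $1:2, $2:10, $3:4, $4:12, $5:0, $6:65535, $7:1}
[5] bne  $4, $2, L10  →  {$0:0, $1:2, $2:10, $3:4, $4:12, $5:0, $6:65535, $7:1}  ⟨branch taken⟩
[6] xor  $4, $3, $1  →  {$0:0, $1:2, $2:10, $3:4, $4:6, $5:0, $6:65535, $7:1}
[10] xor  $6, $3, $1  →  {$0:0, $1:2, $2:10, $3:4, $4:6, $5:0, $6:6, $7:1}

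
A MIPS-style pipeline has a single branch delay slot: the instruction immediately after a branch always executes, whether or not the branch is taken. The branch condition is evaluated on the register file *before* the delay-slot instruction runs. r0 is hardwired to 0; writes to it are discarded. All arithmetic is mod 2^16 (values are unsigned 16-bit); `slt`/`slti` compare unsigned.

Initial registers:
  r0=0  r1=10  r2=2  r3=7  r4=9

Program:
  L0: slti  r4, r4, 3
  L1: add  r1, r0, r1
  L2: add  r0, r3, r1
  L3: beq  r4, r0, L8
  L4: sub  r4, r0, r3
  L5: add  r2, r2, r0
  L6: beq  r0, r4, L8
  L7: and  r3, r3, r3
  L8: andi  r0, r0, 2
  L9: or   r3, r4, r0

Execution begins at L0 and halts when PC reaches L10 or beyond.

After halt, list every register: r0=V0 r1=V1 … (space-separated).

r0=0 r1=10 r2=2 r3=65529 r4=65529

PC=0  slti  r4, r4, 3        | r0=0 r1=10 r2=2 r3=7 r4=0
PC=1  add  r1, r0, r1        | r0=0 r1=10 r2=2 r3=7 r4=0
PC=2  add  r0, r3, r1        | r0=0 r1=10 r2=2 r3=7 r4=0
PC=3  beq  r4, r0, L8        | r0=0 r1=10 r2=2 r3=7 r4=0  [TAKEN]
PC=4  sub  r4, r0, r3        | r0=0 r1=10 r2=2 r3=7 r4=65529
PC=8  andi  r0, r0, 2        | r0=0 r1=10 r2=2 r3=7 r4=65529
PC=9  or   r3, r4, r0        | r0=0 r1=10 r2=2 r3=65529 r4=65529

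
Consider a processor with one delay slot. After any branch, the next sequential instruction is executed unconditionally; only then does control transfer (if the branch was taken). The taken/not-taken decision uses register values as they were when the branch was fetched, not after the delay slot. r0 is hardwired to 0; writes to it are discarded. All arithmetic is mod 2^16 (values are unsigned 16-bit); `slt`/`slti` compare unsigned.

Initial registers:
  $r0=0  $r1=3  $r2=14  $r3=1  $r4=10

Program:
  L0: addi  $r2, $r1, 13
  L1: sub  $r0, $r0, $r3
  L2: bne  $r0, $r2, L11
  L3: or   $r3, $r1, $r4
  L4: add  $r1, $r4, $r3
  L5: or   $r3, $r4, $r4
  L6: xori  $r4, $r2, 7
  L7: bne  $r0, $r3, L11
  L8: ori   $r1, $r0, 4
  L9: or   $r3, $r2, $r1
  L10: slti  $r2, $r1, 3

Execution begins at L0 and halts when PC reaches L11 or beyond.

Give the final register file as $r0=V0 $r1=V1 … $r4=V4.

$r0=0 $r1=3 $r2=16 $r3=11 $r4=10

  step pc=0: addi  $r2, $r1, 13  regs=(0,3,16,1,10)
  step pc=1: sub  $r0, $r0, $r3  regs=(0,3,16,1,10)
  step pc=2: bne  $r0, $r2, L11  cond=T  regs=(0,3,16,1,10)
  step pc=3: or   $r3, $r1, $r4  regs=(0,3,16,11,10)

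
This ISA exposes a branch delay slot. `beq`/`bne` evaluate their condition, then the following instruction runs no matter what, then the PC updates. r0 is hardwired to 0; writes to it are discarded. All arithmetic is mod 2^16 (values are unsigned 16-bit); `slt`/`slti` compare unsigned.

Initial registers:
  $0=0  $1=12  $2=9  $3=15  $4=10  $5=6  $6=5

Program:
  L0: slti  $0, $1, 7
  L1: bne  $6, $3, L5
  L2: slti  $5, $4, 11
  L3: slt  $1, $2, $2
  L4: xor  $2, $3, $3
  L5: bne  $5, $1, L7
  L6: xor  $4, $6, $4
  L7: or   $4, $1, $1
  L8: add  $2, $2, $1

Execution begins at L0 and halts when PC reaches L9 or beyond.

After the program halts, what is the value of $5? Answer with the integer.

1

PC=0  slti  $0, $1, 7        | $0=0 $1=12 $2=9 $3=15 $4=10 $5=6 $6=5
PC=1  bne  $6, $3, L5        | $0=0 $1=12 $2=9 $3=15 $4=10 $5=6 $6=5  [TAKEN]
PC=2  slti  $5, $4, 11       | $0=0 $1=12 $2=9 $3=15 $4=10 $5=1 $6=5
PC=5  bne  $5, $1, L7        | $0=0 $1=12 $2=9 $3=15 $4=10 $5=1 $6=5  [TAKEN]
PC=6  xor  $4, $6, $4        | $0=0 $1=12 $2=9 $3=15 $4=15 $5=1 $6=5
PC=7  or   $4, $1, $1        | $0=0 $1=12 $2=9 $3=15 $4=12 $5=1 $6=5
PC=8  add  $2, $2, $1        | $0=0 $1=12 $2=21 $3=15 $4=12 $5=1 $6=5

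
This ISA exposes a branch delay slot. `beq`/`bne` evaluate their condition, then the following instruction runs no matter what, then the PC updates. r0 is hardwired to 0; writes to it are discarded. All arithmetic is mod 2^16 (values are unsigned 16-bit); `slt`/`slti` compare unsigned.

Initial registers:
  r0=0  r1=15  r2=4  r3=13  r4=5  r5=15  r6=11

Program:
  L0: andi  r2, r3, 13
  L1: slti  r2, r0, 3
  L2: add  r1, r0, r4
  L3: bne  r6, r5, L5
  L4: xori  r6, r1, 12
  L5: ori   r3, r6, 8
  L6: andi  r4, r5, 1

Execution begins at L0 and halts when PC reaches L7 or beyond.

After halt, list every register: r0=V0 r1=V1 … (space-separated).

r0=0 r1=5 r2=1 r3=9 r4=1 r5=15 r6=9

[0] andi  r2, r3, 13  →  {r0:0, r1:15, r2:13, r3:13, r4:5, r5:15, r6:11}
[1] slti  r2, r0, 3  →  {r0:0, r1:15, r2:1, r3:13, r4:5, r5:15, r6:11}
[2] add  r1, r0, r4  →  {r0:0, r1:5, r2:1, r3:13, r4:5, r5:15, r6:11}
[3] bne  r6, r5, L5  →  {r0:0, r1:5, r2:1, r3:13, r4:5, r5:15, r6:11}  ⟨branch taken⟩
[4] xori  r6, r1, 12  →  {r0:0, r1:5, r2:1, r3:13, r4:5, r5:15, r6:9}
[5] ori   r3, r6, 8  →  {r0:0, r1:5, r2:1, r3:9, r4:5, r5:15, r6:9}
[6] andi  r4, r5, 1  →  {r0:0, r1:5, r2:1, r3:9, r4:1, r5:15, r6:9}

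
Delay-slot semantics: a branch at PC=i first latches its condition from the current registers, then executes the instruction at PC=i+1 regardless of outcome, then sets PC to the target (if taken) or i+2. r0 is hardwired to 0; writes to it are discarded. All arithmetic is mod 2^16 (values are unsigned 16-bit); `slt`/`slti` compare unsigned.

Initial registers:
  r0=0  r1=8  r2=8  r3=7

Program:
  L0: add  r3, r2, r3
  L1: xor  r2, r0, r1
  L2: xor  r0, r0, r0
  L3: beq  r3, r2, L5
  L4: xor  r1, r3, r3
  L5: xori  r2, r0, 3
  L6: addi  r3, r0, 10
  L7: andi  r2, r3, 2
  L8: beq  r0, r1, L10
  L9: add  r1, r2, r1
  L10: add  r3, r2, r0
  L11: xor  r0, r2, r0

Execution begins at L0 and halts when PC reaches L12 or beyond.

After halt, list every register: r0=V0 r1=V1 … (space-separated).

  step pc=0: add  r3, r2, r3  regs=(0,8,8,15)
  step pc=1: xor  r2, r0, r1  regs=(0,8,8,15)
  step pc=2: xor  r0, r0, r0  regs=(0,8,8,15)
  step pc=3: beq  r3, r2, L5  cond=F  regs=(0,8,8,15)
  step pc=4: xor  r1, r3, r3  regs=(0,0,8,15)
  step pc=5: xori  r2, r0, 3  regs=(0,0,3,15)
  step pc=6: addi  r3, r0, 10  regs=(0,0,3,10)
  step pc=7: andi  r2, r3, 2  regs=(0,0,2,10)
  step pc=8: beq  r0, r1, L10  cond=T  regs=(0,0,2,10)
  step pc=9: add  r1, r2, r1  regs=(0,2,2,10)
  step pc=10: add  r3, r2, r0  regs=(0,2,2,2)
  step pc=11: xor  r0, r2, r0  regs=(0,2,2,2)

r0=0 r1=2 r2=2 r3=2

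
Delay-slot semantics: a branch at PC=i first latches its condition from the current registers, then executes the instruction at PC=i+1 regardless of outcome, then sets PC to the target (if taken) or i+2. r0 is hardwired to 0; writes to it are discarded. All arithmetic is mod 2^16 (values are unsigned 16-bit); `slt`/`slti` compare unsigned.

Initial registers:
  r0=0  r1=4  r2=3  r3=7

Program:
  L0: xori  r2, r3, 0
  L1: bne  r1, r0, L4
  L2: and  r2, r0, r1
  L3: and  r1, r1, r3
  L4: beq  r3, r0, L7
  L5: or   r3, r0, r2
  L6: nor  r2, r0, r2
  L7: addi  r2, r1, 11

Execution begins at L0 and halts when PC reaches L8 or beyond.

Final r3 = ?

0

PC=0  xori  r2, r3, 0        | r0=0 r1=4 r2=7 r3=7
PC=1  bne  r1, r0, L4        | r0=0 r1=4 r2=7 r3=7  [TAKEN]
PC=2  and  r2, r0, r1        | r0=0 r1=4 r2=0 r3=7
PC=4  beq  r3, r0, L7        | r0=0 r1=4 r2=0 r3=7  [not taken]
PC=5  or   r3, r0, r2        | r0=0 r1=4 r2=0 r3=0
PC=6  nor  r2, r0, r2        | r0=0 r1=4 r2=65535 r3=0
PC=7  addi  r2, r1, 11       | r0=0 r1=4 r2=15 r3=0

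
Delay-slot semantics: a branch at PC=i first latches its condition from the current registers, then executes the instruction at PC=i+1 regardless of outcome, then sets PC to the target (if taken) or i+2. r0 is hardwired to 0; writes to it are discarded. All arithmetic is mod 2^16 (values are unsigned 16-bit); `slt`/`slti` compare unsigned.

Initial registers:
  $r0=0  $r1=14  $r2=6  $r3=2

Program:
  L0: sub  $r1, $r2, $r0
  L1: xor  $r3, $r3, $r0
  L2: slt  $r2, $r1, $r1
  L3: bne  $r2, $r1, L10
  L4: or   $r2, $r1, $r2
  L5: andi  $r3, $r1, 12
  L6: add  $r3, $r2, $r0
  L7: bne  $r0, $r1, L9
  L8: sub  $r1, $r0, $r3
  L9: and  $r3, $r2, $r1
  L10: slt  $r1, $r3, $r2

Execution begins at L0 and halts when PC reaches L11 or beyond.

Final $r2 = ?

[0] sub  $r1, $r2, $r0  →  {$r0:0, $r1:6, $r2:6, $r3:2}
[1] xor  $r3, $r3, $r0  →  {$r0:0, $r1:6, $r2:6, $r3:2}
[2] slt  $r2, $r1, $r1  →  {$r0:0, $r1:6, $r2:0, $r3:2}
[3] bne  $r2, $r1, L10  →  {$r0:0, $r1:6, $r2:0, $r3:2}  ⟨branch taken⟩
[4] or   $r2, $r1, $r2  →  {$r0:0, $r1:6, $r2:6, $r3:2}
[10] slt  $r1, $r3, $r2  →  {$r0:0, $r1:1, $r2:6, $r3:2}

6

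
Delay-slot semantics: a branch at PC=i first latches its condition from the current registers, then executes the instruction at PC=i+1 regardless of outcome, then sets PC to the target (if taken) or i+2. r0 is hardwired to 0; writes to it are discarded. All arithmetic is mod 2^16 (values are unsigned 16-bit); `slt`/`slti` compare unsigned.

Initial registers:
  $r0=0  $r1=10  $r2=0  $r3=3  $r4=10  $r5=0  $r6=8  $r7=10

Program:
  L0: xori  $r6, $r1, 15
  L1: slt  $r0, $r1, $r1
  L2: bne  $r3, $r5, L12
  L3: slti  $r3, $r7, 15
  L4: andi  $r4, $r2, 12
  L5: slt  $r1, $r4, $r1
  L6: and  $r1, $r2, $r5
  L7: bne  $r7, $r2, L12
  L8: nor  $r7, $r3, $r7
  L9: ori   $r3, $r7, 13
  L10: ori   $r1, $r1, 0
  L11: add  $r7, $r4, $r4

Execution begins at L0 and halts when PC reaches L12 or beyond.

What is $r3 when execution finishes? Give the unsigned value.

1

[0] xori  $r6, $r1, 15  →  {$r0:0, $r1:10, $r2:0, $r3:3, $r4:10, $r5:0, $r6:5, $r7:10}
[1] slt  $r0, $r1, $r1  →  {$r0:0, $r1:10, $r2:0, $r3:3, $r4:10, $r5:0, $r6:5, $r7:10}
[2] bne  $r3, $r5, L12  →  {$r0:0, $r1:10, $r2:0, $r3:3, $r4:10, $r5:0, $r6:5, $r7:10}  ⟨branch taken⟩
[3] slti  $r3, $r7, 15  →  {$r0:0, $r1:10, $r2:0, $r3:1, $r4:10, $r5:0, $r6:5, $r7:10}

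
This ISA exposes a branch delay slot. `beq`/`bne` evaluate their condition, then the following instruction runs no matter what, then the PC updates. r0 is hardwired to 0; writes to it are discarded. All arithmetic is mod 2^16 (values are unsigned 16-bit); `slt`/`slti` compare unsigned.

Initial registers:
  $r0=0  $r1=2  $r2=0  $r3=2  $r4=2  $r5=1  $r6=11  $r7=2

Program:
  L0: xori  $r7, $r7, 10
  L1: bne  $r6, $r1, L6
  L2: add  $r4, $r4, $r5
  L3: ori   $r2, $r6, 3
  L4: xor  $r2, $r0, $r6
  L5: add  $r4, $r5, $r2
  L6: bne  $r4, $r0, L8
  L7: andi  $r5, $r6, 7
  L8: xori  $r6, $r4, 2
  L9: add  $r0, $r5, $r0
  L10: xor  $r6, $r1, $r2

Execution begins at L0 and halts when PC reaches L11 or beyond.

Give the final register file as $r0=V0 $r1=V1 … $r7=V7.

[0] xori  $r7, $r7, 10  →  {$r0:0, $r1:2, $r2:0, $r3:2, $r4:2, $r5:1, $r6:11, $r7:8}
[1] bne  $r6, $r1, L6  →  {$r0:0, $r1:2, $r2:0, $r3:2, $r4:2, $r5:1, $r6:11, $r7:8}  ⟨branch taken⟩
[2] add  $r4, $r4, $r5  →  {$r0:0, $r1:2, $r2:0, $r3:2, $r4:3, $r5:1, $r6:11, $r7:8}
[6] bne  $r4, $r0, L8  →  {$r0:0, $r1:2, $r2:0, $r3:2, $r4:3, $r5:1, $r6:11, $r7:8}  ⟨branch taken⟩
[7] andi  $r5, $r6, 7  →  {$r0:0, $r1:2, $r2:0, $r3:2, $r4:3, $r5:3, $r6:11, $r7:8}
[8] xori  $r6, $r4, 2  →  {$r0:0, $r1:2, $r2:0, $r3:2, $r4:3, $r5:3, $r6:1, $r7:8}
[9] add  $r0, $r5, $r0  →  {$r0:0, $r1:2, $r2:0, $r3:2, $r4:3, $r5:3, $r6:1, $r7:8}
[10] xor  $r6, $r1, $r2  →  {$r0:0, $r1:2, $r2:0, $r3:2, $r4:3, $r5:3, $r6:2, $r7:8}

$r0=0 $r1=2 $r2=0 $r3=2 $r4=3 $r5=3 $r6=2 $r7=8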